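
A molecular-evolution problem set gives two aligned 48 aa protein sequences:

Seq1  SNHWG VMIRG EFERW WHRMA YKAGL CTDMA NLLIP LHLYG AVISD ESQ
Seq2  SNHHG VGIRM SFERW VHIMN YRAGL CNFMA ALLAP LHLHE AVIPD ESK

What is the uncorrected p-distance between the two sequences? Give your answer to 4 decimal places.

0.3333

Differing sites — 4:W/H; 7:M/G; 10:G/M; 11:E/S; 16:W/V; 18:R/I; 20:A/N; 22:K/R; 27:T/N; 28:D/F; 31:N/A; 34:I/A; 39:Y/H; 40:G/E; 44:S/P; 48:Q/K.
There are 16 differences over 48 sites, so p = 16/48 = 0.3333.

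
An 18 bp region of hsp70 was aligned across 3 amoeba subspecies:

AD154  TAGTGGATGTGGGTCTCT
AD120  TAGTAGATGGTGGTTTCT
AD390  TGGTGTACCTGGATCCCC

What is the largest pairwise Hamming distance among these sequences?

Pairwise Hamming distances:
  AD154 vs AD120: 4
  AD154 vs AD390: 7
  AD120 vs AD390: 11
The largest is 11, between AD120 and AD390.

11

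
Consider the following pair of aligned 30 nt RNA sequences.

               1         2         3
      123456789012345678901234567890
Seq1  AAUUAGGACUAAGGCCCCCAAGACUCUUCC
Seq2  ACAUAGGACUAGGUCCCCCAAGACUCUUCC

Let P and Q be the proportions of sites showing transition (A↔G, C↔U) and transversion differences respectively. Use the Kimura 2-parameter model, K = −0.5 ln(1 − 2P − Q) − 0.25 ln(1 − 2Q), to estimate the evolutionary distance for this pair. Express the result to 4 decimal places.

0.1469

Differing sites — 2:A/C (Tv); 3:U/A (Tv); 12:A/G (Ti); 14:G/U (Tv).
Of the 4 differences, 1 transition and 3 transversions over 30 sites: P = 1/30 = 0.033333, Q = 3/30 = 0.100000.
d = −0.5·ln(0.833334) − 0.25·ln(0.800000) = −0.5·(-0.182321) − 0.25·(-0.223144) = 0.1469.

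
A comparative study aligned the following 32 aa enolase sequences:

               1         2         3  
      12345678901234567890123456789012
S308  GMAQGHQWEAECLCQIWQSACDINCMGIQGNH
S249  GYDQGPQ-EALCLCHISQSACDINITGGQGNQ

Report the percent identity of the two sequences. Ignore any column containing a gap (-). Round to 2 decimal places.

Excluding the 1 gap column leaves 31 comparable sites.
Mismatches occur at site 2 (M/Y), site 3 (A/D), site 6 (H/P), site 11 (E/L), site 15 (Q/H), site 17 (W/S), site 25 (C/I), site 26 (M/T), site 28 (I/G), site 32 (H/Q).
21 of the 31 comparable sites match, so the percent identity is 21/31 × 100 = 67.74%.

67.74%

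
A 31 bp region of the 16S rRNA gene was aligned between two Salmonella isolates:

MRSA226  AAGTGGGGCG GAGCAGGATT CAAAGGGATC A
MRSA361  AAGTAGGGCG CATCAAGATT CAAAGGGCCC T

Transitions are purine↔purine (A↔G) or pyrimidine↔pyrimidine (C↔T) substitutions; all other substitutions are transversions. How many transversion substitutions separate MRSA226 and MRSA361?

4

Differing sites — 5:G/A (Ti); 11:G/C (Tv); 13:G/T (Tv); 16:G/A (Ti); 28:A/C (Tv); 29:T/C (Ti); 31:A/T (Tv).
Of the 7 differences, 3 transitions and 4 transversions, so the answer is 4.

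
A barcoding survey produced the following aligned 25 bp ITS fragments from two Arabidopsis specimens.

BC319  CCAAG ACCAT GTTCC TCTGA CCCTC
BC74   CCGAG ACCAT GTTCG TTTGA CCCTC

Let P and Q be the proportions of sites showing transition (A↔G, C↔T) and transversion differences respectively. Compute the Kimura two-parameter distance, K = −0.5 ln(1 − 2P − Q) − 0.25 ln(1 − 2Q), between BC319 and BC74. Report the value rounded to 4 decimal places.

Differing sites — 3:A/G (Ti); 15:C/G (Tv); 17:C/T (Ti).
Of the 3 differences, 2 transitions and 1 transversion over 25 sites: P = 2/25 = 0.080000, Q = 1/25 = 0.040000.
d = −0.5·ln(0.800000) − 0.25·ln(0.920000) = −0.5·(-0.223144) − 0.25·(-0.083382) = 0.1324.

0.1324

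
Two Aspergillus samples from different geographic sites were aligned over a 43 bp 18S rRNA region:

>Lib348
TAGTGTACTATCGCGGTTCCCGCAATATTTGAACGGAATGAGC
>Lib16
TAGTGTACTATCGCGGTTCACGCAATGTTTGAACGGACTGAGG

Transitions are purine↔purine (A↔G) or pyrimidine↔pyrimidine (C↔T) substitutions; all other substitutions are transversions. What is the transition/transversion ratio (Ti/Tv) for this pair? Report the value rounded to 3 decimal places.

0.333

Mismatches occur at site 20 (C→A, transversion), site 27 (A→G, transition), site 38 (A→C, transversion), site 43 (C→G, transversion).
Of the 4 differences, 1 transition and 3 transversions, so Ti/Tv = 1/3 = 0.333.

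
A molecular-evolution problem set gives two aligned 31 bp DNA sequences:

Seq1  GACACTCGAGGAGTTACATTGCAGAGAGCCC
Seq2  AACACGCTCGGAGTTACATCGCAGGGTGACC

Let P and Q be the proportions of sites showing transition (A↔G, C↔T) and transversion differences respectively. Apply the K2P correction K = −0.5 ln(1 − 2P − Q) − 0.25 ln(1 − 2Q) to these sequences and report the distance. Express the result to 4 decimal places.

Differing sites — 1:G/A (Ti); 6:T/G (Tv); 8:G/T (Tv); 9:A/C (Tv); 20:T/C (Ti); 25:A/G (Ti); 27:A/T (Tv); 29:C/A (Tv).
Of the 8 differences, 3 transitions and 5 transversions over 31 sites: P = 3/31 = 0.096774, Q = 5/31 = 0.161290.
d = −0.5·ln(0.645162) − 0.25·ln(0.677420) = −0.5·(-0.438254) − 0.25·(-0.389464) = 0.3165.

0.3165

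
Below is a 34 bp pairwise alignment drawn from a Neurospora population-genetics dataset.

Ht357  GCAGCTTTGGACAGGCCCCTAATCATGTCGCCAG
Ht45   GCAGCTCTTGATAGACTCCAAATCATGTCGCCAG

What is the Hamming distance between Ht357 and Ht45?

Mismatches occur at site 7 (T↔C), site 9 (G↔T), site 12 (C↔T), site 15 (G↔A), site 17 (C↔T), site 20 (T↔A).
That gives 6 mismatches out of 34 aligned sites, so the Hamming distance is 6.

6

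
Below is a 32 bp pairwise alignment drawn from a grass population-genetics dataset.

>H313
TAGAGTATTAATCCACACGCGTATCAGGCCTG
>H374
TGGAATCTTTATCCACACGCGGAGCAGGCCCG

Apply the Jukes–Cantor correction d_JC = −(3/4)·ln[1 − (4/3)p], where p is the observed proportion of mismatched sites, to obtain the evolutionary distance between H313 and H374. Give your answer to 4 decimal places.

0.2586

Differing sites — 2:A/G; 5:G/A; 7:A/C; 10:A/T; 22:T/G; 24:T/G; 31:T/C.
p = 7/32 = 0.218750.
d = −0.75 · ln(1 − (4/3)·0.218750) = −0.75 · ln(0.708333) = −0.75 · (-0.344841) = 0.2586.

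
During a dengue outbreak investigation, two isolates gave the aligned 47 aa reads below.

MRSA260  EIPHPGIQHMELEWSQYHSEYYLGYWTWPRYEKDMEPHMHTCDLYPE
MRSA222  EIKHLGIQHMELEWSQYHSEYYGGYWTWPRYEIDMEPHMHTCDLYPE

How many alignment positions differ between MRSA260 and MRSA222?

4

The sequences differ at positions 3 (P/K), 5 (P/L), 23 (L/G), 33 (K/I).
That gives 4 mismatches out of 47 aligned sites, so the Hamming distance is 4.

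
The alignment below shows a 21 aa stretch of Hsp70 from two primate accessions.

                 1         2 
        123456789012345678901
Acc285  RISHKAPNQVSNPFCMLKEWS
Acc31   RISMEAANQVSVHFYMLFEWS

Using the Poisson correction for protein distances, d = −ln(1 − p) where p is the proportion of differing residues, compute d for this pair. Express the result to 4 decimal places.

0.4055

Differing sites — 4:H/M; 5:K/E; 7:P/A; 12:N/V; 13:P/H; 15:C/Y; 18:K/F.
p = 7/21 = 0.333333.
d = −ln(1 − 0.333333) = −ln(0.666667) = 0.4055.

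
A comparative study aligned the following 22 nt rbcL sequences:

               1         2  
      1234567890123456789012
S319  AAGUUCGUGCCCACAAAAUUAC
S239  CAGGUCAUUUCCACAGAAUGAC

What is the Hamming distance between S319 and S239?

7

The sequences differ at positions 1 (A/C), 4 (U/G), 7 (G/A), 9 (G/U), 10 (C/U), 16 (A/G), 20 (U/G).
That gives 7 mismatches out of 22 aligned sites, so the Hamming distance is 7.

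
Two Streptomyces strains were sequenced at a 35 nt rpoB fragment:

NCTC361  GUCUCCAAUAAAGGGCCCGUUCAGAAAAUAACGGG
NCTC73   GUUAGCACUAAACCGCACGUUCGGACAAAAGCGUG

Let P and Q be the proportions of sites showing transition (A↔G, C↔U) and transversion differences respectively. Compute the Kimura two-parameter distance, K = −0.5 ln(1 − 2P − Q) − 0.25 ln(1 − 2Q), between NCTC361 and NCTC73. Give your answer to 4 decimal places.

0.4603

Mismatches occur at site 3 (C→U, transition), site 4 (U→A, transversion), site 5 (C→G, transversion), site 8 (A→C, transversion), site 13 (G→C, transversion), site 14 (G→C, transversion), site 17 (C→A, transversion), site 23 (A→G, transition), site 26 (A→C, transversion), site 29 (U→A, transversion), site 31 (A→G, transition), site 34 (G→U, transversion).
Of the 12 differences, 3 transitions and 9 transversions over 35 sites: P = 3/35 = 0.085714, Q = 9/35 = 0.257143.
d = −0.5·ln(0.571429) − 0.25·ln(0.485714) = −0.5·(-0.559615) − 0.25·(-0.722135) = 0.4603.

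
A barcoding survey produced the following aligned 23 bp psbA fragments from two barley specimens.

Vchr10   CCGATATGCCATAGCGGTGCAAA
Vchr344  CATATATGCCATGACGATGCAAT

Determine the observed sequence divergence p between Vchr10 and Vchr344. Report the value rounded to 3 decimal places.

0.261

Mismatches occur at site 2 (C↔A), site 3 (G↔T), site 13 (A↔G), site 14 (G↔A), site 17 (G↔A), site 23 (A↔T).
There are 6 differences over 23 sites, so p = 6/23 = 0.261.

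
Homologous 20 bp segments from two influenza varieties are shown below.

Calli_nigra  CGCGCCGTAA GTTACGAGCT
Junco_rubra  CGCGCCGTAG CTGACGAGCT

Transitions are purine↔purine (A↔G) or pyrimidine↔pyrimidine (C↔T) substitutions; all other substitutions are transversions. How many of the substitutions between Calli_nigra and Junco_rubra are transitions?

1

Differing sites — 10:A/G (Ti); 11:G/C (Tv); 13:T/G (Tv).
Of the 3 differences, 1 transition and 2 transversions, so the answer is 1.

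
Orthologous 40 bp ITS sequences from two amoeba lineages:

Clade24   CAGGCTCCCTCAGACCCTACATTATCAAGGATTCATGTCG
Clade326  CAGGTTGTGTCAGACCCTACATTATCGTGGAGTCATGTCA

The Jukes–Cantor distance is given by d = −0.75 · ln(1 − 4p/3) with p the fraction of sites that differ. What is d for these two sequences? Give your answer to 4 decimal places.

0.2326

The sequences differ at positions 5 (C/T), 7 (C/G), 8 (C/T), 9 (C/G), 27 (A/G), 28 (A/T), 32 (T/G), 40 (G/A).
p = 8/40 = 0.200000.
d = −0.75 · ln(1 − (4/3)·0.200000) = −0.75 · ln(0.733333) = −0.75 · (-0.310155) = 0.2326.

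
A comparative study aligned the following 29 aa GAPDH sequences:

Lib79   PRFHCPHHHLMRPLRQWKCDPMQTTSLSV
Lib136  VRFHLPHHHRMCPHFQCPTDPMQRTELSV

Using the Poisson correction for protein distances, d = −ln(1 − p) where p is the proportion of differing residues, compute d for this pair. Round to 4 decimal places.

The sequences differ at positions 1 (P/V), 5 (C/L), 10 (L/R), 12 (R/C), 14 (L/H), 15 (R/F), 17 (W/C), 18 (K/P), 19 (C/T), 24 (T/R), 26 (S/E).
p = 11/29 = 0.379310.
d = −ln(1 − 0.379310) = −ln(0.620690) = 0.4769.

0.4769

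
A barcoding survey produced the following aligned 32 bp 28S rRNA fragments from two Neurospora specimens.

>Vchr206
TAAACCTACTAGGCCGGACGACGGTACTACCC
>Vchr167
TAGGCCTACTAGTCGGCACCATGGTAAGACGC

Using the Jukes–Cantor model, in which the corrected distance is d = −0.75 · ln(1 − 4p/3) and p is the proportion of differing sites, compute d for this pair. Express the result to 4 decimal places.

0.4042

Mismatches occur at site 3 (A↔G), site 4 (A↔G), site 13 (G↔T), site 15 (C↔G), site 17 (G↔C), site 20 (G↔C), site 22 (C↔T), site 27 (C↔A), site 28 (T↔G), site 31 (C↔G).
p = 10/32 = 0.312500.
d = −0.75 · ln(1 − (4/3)·0.312500) = −0.75 · ln(0.583333) = −0.75 · (-0.538997) = 0.4042.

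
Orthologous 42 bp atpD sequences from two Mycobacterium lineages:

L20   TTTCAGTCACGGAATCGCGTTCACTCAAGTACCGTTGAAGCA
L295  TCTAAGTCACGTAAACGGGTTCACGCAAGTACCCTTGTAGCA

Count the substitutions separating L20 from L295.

Mismatches occur at site 2 (T→C), site 4 (C→A), site 12 (G→T), site 15 (T→A), site 18 (C→G), site 25 (T→G), site 34 (G→C), site 38 (A→T).
That gives 8 mismatches out of 42 aligned sites, so the Hamming distance is 8.

8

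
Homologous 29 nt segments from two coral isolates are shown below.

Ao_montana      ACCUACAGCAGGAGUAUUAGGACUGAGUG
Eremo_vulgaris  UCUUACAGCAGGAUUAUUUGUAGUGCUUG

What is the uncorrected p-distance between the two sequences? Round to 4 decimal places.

Mismatches occur at site 1 (A→U), site 3 (C→U), site 14 (G→U), site 19 (A→U), site 21 (G→U), site 23 (C→G), site 26 (A→C), site 27 (G→U).
There are 8 differences over 29 sites, so p = 8/29 = 0.2759.

0.2759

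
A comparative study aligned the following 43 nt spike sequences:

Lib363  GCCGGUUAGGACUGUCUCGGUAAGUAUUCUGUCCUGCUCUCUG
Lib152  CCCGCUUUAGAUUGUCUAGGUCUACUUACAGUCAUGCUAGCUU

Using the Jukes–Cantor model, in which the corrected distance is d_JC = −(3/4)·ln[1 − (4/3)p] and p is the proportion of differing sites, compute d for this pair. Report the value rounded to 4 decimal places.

Mismatches occur at site 1 (G→C), site 5 (G→C), site 8 (A→U), site 9 (G→A), site 12 (C→U), site 18 (C→A), site 22 (A→C), site 23 (A→U), site 24 (G→A), site 25 (U→C), site 26 (A→U), site 28 (U→A), site 30 (U→A), site 34 (C→A), site 39 (C→A), site 40 (U→G), site 43 (G→U).
p = 17/43 = 0.395349.
d = −0.75 · ln(1 − (4/3)·0.395349) = −0.75 · ln(0.472868) = −0.75 · (-0.748939) = 0.5617.

0.5617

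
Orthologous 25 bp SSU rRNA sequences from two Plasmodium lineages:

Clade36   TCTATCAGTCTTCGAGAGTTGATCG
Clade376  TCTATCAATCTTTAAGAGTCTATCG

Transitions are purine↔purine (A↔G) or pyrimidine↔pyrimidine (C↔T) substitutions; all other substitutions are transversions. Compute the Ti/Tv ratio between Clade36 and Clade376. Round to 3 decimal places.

4.000

The sequences differ at positions 8 (G/A, transition), 13 (C/T, transition), 14 (G/A, transition), 20 (T/C, transition), 21 (G/T, transversion).
Of the 5 differences, 4 transitions and 1 transversion, so Ti/Tv = 4/1 = 4.000.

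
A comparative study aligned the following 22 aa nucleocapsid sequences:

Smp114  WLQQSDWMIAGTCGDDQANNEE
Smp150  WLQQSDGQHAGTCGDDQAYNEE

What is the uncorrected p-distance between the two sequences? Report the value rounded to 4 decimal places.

Differing sites — 7:W/G; 8:M/Q; 9:I/H; 19:N/Y.
There are 4 differences over 22 sites, so p = 4/22 = 0.1818.

0.1818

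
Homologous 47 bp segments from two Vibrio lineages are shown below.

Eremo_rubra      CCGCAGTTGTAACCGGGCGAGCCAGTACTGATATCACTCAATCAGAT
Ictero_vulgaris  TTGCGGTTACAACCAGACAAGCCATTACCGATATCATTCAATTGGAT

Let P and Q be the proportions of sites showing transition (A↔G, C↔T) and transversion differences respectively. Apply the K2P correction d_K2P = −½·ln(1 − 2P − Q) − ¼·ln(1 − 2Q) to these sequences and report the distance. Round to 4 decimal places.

0.3904

Mismatches occur at site 1 (C→T, transition), site 2 (C→T, transition), site 5 (A→G, transition), site 9 (G→A, transition), site 10 (T→C, transition), site 15 (G→A, transition), site 17 (G→A, transition), site 19 (G→A, transition), site 25 (G→T, transversion), site 29 (T→C, transition), site 37 (C→T, transition), site 43 (C→T, transition), site 44 (A→G, transition).
Of the 13 differences, 12 transitions and 1 transversion over 47 sites: P = 12/47 = 0.255319, Q = 1/47 = 0.021277.
d = −0.5·ln(0.468085) − 0.25·ln(0.957446) = −0.5·(-0.759105) − 0.25·(-0.043486) = 0.3904.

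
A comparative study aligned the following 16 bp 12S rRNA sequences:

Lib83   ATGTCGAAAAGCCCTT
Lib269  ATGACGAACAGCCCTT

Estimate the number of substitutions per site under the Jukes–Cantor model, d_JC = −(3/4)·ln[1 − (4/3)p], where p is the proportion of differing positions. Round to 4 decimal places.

Differing sites — 4:T/A; 9:A/C.
p = 2/16 = 0.125000.
d = −0.75 · ln(1 − (4/3)·0.125000) = −0.75 · ln(0.833333) = −0.75 · (-0.182322) = 0.1367.

0.1367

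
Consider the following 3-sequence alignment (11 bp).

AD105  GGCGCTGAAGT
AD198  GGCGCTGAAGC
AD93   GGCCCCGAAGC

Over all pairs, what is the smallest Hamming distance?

1

Pairwise Hamming distances:
  AD105 vs AD198: 1
  AD105 vs AD93: 3
  AD198 vs AD93: 2
The smallest is 1, between AD105 and AD198.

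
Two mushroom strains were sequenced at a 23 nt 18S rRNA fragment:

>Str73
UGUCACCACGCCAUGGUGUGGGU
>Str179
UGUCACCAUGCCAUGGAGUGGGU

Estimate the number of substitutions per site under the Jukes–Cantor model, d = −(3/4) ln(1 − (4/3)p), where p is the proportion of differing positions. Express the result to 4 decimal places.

0.0924

The sequences differ at positions 9 (C/U), 17 (U/A).
p = 2/23 = 0.086957.
d = −0.75 · ln(1 − (4/3)·0.086957) = −0.75 · ln(0.884057) = −0.75 · (-0.123234) = 0.0924.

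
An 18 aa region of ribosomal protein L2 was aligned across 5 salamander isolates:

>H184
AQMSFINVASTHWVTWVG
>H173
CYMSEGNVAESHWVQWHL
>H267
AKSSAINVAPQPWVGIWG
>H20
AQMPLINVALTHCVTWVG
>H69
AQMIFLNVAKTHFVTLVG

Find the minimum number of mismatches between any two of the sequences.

4

Pairwise Hamming distances:
  H184 vs H173: 9
  H184 vs H267: 9
  H184 vs H20: 4
  H184 vs H69: 5
  H173 vs H267: 12
  H173 vs H20: 11
  H173 vs H69: 12
  H267 vs H20: 11
  H267 vs H69: 12
  H20 vs H69: 6
The smallest is 4, between H184 and H20.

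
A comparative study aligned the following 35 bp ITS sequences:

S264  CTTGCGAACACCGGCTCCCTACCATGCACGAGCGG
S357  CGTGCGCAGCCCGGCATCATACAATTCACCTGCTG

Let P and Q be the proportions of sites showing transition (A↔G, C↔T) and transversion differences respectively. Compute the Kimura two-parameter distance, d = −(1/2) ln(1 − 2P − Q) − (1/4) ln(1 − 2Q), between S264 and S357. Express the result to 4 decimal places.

0.4798

Differing sites — 2:T/G (Tv); 7:A/C (Tv); 9:C/G (Tv); 10:A/C (Tv); 16:T/A (Tv); 17:C/T (Ti); 19:C/A (Tv); 23:C/A (Tv); 26:G/T (Tv); 30:G/C (Tv); 31:A/T (Tv); 34:G/T (Tv).
Of the 12 differences, 1 transition and 11 transversions over 35 sites: P = 1/35 = 0.028571, Q = 11/35 = 0.314286.
d = −0.5·ln(0.628572) − 0.25·ln(0.371428) = −0.5·(-0.464305) − 0.25·(-0.990400) = 0.4798.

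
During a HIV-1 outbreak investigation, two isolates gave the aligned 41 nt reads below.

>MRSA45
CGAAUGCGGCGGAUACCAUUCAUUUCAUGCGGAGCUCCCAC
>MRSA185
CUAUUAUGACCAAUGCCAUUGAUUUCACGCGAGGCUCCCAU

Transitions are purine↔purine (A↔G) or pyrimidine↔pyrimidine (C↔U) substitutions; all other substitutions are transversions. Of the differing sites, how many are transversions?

4

Mismatches occur at site 2 (G→U, transversion), site 4 (A→U, transversion), site 6 (G→A, transition), site 7 (C→U, transition), site 9 (G→A, transition), site 11 (G→C, transversion), site 12 (G→A, transition), site 15 (A→G, transition), site 21 (C→G, transversion), site 28 (U→C, transition), site 32 (G→A, transition), site 33 (A→G, transition), site 41 (C→U, transition).
Of the 13 differences, 9 transitions and 4 transversions, so the answer is 4.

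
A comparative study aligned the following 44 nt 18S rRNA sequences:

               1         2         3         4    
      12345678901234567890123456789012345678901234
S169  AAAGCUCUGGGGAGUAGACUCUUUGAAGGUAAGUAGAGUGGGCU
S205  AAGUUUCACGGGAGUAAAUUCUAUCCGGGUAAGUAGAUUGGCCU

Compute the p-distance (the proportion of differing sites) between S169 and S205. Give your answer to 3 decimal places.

The sequences differ at positions 3 (A/G), 4 (G/U), 5 (C/U), 8 (U/A), 9 (G/C), 17 (G/A), 19 (C/U), 23 (U/A), 25 (G/C), 26 (A/C), 27 (A/G), 38 (G/U), 42 (G/C).
There are 13 differences over 44 sites, so p = 13/44 = 0.295.

0.295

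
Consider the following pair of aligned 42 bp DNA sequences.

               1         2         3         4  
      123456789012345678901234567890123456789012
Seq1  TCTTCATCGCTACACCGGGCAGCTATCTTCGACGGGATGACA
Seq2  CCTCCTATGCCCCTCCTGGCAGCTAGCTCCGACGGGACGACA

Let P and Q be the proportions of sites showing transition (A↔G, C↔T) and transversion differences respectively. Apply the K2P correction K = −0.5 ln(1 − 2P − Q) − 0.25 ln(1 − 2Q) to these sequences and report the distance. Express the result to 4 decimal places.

0.3639

Differing sites — 1:T/C (Ti); 4:T/C (Ti); 6:A/T (Tv); 7:T/A (Tv); 8:C/T (Ti); 11:T/C (Ti); 12:A/C (Tv); 14:A/T (Tv); 17:G/T (Tv); 26:T/G (Tv); 29:T/C (Ti); 38:T/C (Ti).
Of the 12 differences, 6 transitions and 6 transversions over 42 sites: P = 6/42 = 0.142857, Q = 6/42 = 0.142857.
d = −0.5·ln(0.571429) − 0.25·ln(0.714286) = −0.5·(-0.559615) − 0.25·(-0.336472) = 0.3639.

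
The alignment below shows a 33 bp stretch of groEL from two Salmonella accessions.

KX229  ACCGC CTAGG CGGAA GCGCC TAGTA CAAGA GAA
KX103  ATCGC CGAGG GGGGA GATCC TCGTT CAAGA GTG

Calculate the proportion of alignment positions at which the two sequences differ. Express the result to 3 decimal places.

0.303

Mismatches occur at site 2 (C/T), site 7 (T/G), site 11 (C/G), site 14 (A/G), site 17 (C/A), site 18 (G/T), site 22 (A/C), site 25 (A/T), site 32 (A/T), site 33 (A/G).
There are 10 differences over 33 sites, so p = 10/33 = 0.303.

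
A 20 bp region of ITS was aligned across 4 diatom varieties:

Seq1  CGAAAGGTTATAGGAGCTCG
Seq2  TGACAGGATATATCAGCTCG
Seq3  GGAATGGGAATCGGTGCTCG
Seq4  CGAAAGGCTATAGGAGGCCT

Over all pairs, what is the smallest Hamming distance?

Pairwise Hamming distances:
  Seq1 vs Seq2: 5
  Seq1 vs Seq3: 6
  Seq1 vs Seq4: 4
  Seq2 vs Seq3: 9
  Seq2 vs Seq4: 8
  Seq3 vs Seq4: 9
The smallest is 4, between Seq1 and Seq4.

4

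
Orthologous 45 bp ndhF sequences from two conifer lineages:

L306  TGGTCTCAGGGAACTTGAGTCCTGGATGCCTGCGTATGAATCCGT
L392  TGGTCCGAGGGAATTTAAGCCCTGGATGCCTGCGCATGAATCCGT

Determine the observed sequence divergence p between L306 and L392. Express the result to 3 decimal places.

Differing sites — 6:T/C; 7:C/G; 14:C/T; 17:G/A; 20:T/C; 35:T/C.
There are 6 differences over 45 sites, so p = 6/45 = 0.133.

0.133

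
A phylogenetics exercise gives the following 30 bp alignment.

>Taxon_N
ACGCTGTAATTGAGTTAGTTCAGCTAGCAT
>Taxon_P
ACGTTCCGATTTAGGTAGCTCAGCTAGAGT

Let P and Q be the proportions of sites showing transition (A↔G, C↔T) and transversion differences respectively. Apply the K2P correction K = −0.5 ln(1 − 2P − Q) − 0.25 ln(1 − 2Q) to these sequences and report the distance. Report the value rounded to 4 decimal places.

Differing sites — 4:C/T (Ti); 6:G/C (Tv); 7:T/C (Ti); 8:A/G (Ti); 12:G/T (Tv); 15:T/G (Tv); 19:T/C (Ti); 28:C/A (Tv); 29:A/G (Ti).
Of the 9 differences, 5 transitions and 4 transversions over 30 sites: P = 5/30 = 0.166667, Q = 4/30 = 0.133333.
d = −0.5·ln(0.533333) − 0.25·ln(0.733334) = −0.5·(-0.628609) − 0.25·(-0.310154) = 0.3918.

0.3918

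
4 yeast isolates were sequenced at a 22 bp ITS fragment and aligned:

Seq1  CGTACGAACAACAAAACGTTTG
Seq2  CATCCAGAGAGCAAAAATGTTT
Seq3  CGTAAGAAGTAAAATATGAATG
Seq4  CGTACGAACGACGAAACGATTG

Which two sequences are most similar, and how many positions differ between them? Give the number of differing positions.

Pairwise Hamming distances:
  Seq1 vs Seq2: 10
  Seq1 vs Seq3: 8
  Seq1 vs Seq4: 3
  Seq2 vs Seq3: 14
  Seq2 vs Seq4: 12
  Seq3 vs Seq4: 8
The smallest is 3, between Seq1 and Seq4.

3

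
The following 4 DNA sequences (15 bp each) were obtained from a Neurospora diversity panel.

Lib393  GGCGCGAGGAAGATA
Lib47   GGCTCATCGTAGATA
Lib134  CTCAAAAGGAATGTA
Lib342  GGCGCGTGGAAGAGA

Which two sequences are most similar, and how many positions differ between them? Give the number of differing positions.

Pairwise Hamming distances:
  Lib393 vs Lib47: 5
  Lib393 vs Lib134: 7
  Lib393 vs Lib342: 2
  Lib47 vs Lib134: 9
  Lib47 vs Lib342: 5
  Lib134 vs Lib342: 9
The smallest is 2, between Lib393 and Lib342.

2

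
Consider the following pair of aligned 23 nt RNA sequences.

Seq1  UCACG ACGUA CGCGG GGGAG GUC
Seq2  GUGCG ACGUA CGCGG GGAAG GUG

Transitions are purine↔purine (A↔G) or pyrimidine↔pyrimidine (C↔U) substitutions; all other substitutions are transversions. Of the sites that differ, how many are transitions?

3

Mismatches occur at site 1 (U↔G, transversion), site 2 (C↔U, transition), site 3 (A↔G, transition), site 18 (G↔A, transition), site 23 (C↔G, transversion).
Of the 5 differences, 3 transitions and 2 transversions, so the answer is 3.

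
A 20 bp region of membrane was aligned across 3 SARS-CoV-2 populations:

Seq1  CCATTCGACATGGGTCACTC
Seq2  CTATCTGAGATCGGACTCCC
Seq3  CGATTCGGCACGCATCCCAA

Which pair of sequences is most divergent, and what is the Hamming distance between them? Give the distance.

13

Pairwise Hamming distances:
  Seq1 vs Seq2: 8
  Seq1 vs Seq3: 8
  Seq2 vs Seq3: 13
The largest is 13, between Seq2 and Seq3.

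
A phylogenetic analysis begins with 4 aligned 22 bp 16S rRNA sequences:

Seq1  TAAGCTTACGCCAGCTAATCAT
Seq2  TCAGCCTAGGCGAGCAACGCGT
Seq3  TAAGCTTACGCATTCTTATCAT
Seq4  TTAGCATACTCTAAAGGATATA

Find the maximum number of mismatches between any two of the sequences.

Pairwise Hamming distances:
  Seq1 vs Seq2: 8
  Seq1 vs Seq3: 4
  Seq1 vs Seq4: 11
  Seq2 vs Seq3: 11
  Seq2 vs Seq4: 14
  Seq3 vs Seq4: 12
The largest is 14, between Seq2 and Seq4.

14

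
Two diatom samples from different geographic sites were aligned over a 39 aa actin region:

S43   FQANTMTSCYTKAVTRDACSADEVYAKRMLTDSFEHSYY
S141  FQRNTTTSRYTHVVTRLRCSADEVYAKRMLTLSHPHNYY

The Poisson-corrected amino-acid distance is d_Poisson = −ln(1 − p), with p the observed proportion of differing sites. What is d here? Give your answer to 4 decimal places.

The sequences differ at positions 3 (A/R), 6 (M/T), 9 (C/R), 12 (K/H), 13 (A/V), 17 (D/L), 18 (A/R), 32 (D/L), 34 (F/H), 35 (E/P), 37 (S/N).
p = 11/39 = 0.282051.
d = −ln(1 − 0.282051) = −ln(0.717949) = 0.3314.

0.3314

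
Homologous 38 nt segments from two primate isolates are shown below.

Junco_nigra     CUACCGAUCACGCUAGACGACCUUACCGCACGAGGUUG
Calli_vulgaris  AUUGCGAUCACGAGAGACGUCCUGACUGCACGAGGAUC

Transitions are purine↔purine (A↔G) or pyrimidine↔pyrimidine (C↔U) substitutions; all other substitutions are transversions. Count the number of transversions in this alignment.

9

Mismatches occur at site 1 (C→A, transversion), site 3 (A→U, transversion), site 4 (C→G, transversion), site 13 (C→A, transversion), site 14 (U→G, transversion), site 20 (A→U, transversion), site 24 (U→G, transversion), site 27 (C→U, transition), site 36 (U→A, transversion), site 38 (G→C, transversion).
Of the 10 differences, 1 transition and 9 transversions, so the answer is 9.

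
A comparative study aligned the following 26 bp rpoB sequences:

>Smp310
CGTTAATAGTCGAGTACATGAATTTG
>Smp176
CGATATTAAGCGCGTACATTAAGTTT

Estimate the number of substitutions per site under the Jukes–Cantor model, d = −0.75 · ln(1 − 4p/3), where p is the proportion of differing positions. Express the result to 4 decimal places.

Differing sites — 3:T/A; 6:A/T; 9:G/A; 10:T/G; 13:A/C; 20:G/T; 23:T/G; 26:G/T.
p = 8/26 = 0.307692.
d = −0.75 · ln(1 − (4/3)·0.307692) = −0.75 · ln(0.589744) = −0.75 · (-0.528067) = 0.3961.

0.3961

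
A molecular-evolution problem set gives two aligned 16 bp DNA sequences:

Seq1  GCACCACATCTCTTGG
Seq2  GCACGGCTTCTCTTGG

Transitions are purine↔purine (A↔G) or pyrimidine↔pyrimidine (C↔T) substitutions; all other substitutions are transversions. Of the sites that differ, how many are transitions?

The sequences differ at positions 5 (C/G, transversion), 6 (A/G, transition), 8 (A/T, transversion).
Of the 3 differences, 1 transition and 2 transversions, so the answer is 1.

1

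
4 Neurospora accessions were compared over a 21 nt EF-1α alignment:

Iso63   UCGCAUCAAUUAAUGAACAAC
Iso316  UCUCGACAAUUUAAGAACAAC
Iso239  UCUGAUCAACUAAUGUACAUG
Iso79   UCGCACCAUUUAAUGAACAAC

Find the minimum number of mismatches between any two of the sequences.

2

Pairwise Hamming distances:
  Iso63 vs Iso316: 5
  Iso63 vs Iso239: 6
  Iso63 vs Iso79: 2
  Iso316 vs Iso239: 9
  Iso316 vs Iso79: 6
  Iso239 vs Iso79: 8
The smallest is 2, between Iso63 and Iso79.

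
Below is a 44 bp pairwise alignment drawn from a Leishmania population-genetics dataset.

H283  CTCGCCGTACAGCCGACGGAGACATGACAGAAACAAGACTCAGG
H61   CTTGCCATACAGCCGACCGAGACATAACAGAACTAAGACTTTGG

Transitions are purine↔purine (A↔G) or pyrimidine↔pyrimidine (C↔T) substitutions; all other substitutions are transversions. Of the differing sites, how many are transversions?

3

Mismatches occur at site 3 (C/T, transition), site 7 (G/A, transition), site 18 (G/C, transversion), site 26 (G/A, transition), site 33 (A/C, transversion), site 34 (C/T, transition), site 41 (C/T, transition), site 42 (A/T, transversion).
Of the 8 differences, 5 transitions and 3 transversions, so the answer is 3.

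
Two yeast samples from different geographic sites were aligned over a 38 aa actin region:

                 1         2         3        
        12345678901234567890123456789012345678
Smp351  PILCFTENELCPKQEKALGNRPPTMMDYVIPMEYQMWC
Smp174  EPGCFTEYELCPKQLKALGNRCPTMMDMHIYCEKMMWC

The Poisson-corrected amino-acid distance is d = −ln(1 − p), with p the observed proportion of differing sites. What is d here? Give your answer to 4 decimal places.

Differing sites — 1:P/E; 2:I/P; 3:L/G; 8:N/Y; 15:E/L; 22:P/C; 28:Y/M; 29:V/H; 31:P/Y; 32:M/C; 34:Y/K; 35:Q/M.
p = 12/38 = 0.315789.
d = −ln(1 − 0.315789) = −ln(0.684211) = 0.3795.

0.3795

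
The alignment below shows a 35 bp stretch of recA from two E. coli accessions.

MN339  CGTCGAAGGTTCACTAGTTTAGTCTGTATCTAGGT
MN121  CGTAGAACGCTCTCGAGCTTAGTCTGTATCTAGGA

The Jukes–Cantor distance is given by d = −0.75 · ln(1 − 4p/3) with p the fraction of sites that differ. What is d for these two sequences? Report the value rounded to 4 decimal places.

Differing sites — 4:C/A; 8:G/C; 10:T/C; 13:A/T; 15:T/G; 18:T/C; 35:T/A.
p = 7/35 = 0.200000.
d = −0.75 · ln(1 − (4/3)·0.200000) = −0.75 · ln(0.733333) = −0.75 · (-0.310155) = 0.2326.

0.2326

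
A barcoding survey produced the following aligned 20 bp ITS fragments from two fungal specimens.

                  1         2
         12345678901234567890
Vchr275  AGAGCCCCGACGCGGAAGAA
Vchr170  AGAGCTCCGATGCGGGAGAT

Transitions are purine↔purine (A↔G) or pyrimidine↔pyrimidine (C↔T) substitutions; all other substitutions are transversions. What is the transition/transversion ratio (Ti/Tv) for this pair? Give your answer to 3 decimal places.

3.000

The sequences differ at positions 6 (C/T, transition), 11 (C/T, transition), 16 (A/G, transition), 20 (A/T, transversion).
Of the 4 differences, 3 transitions and 1 transversion, so Ti/Tv = 3/1 = 3.000.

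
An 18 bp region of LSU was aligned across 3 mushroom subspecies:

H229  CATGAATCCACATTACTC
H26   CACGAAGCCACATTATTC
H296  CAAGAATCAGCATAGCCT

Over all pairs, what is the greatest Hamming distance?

9

Pairwise Hamming distances:
  H229 vs H26: 3
  H229 vs H296: 7
  H26 vs H296: 9
The largest is 9, between H26 and H296.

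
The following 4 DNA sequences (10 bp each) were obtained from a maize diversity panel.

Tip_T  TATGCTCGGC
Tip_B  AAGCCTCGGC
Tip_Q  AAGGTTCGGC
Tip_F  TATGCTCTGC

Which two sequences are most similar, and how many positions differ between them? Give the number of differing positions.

1

Pairwise Hamming distances:
  Tip_T vs Tip_B: 3
  Tip_T vs Tip_Q: 3
  Tip_T vs Tip_F: 1
  Tip_B vs Tip_Q: 2
  Tip_B vs Tip_F: 4
  Tip_Q vs Tip_F: 4
The smallest is 1, between Tip_T and Tip_F.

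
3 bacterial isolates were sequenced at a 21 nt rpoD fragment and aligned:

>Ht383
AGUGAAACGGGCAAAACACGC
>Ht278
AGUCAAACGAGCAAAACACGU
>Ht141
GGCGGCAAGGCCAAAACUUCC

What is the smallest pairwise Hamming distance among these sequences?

3

Pairwise Hamming distances:
  Ht383 vs Ht278: 3
  Ht383 vs Ht141: 9
  Ht278 vs Ht141: 12
The smallest is 3, between Ht383 and Ht278.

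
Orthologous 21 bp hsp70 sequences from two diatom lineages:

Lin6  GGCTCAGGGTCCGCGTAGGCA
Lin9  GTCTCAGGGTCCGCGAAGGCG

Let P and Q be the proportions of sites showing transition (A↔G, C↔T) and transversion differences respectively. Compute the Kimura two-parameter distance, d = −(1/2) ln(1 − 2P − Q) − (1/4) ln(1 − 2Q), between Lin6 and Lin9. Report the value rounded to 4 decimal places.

Differing sites — 2:G/T (Tv); 16:T/A (Tv); 21:A/G (Ti).
Of the 3 differences, 1 transition and 2 transversions over 21 sites: P = 1/21 = 0.047619, Q = 2/21 = 0.095238.
d = −0.5·ln(0.809524) − 0.25·ln(0.809524) = −0.5·(-0.211309) − 0.25·(-0.211309) = 0.1585.

0.1585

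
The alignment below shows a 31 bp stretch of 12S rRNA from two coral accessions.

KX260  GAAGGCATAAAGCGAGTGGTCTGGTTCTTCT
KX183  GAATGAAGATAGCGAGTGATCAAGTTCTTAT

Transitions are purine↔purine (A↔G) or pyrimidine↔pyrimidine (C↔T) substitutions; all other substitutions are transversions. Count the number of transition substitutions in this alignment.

2

Mismatches occur at site 4 (G/T, transversion), site 6 (C/A, transversion), site 8 (T/G, transversion), site 10 (A/T, transversion), site 19 (G/A, transition), site 22 (T/A, transversion), site 23 (G/A, transition), site 30 (C/A, transversion).
Of the 8 differences, 2 transitions and 6 transversions, so the answer is 2.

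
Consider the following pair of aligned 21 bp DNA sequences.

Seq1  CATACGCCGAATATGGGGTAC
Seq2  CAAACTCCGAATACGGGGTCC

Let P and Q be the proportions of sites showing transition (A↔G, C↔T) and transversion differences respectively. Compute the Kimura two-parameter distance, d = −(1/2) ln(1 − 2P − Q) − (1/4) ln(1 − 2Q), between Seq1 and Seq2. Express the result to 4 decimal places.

The sequences differ at positions 3 (T/A, transversion), 6 (G/T, transversion), 14 (T/C, transition), 20 (A/C, transversion).
Of the 4 differences, 1 transition and 3 transversions over 21 sites: P = 1/21 = 0.047619, Q = 3/21 = 0.142857.
d = −0.5·ln(0.761905) − 0.25·ln(0.714286) = −0.5·(-0.271933) − 0.25·(-0.336472) = 0.2201.

0.2201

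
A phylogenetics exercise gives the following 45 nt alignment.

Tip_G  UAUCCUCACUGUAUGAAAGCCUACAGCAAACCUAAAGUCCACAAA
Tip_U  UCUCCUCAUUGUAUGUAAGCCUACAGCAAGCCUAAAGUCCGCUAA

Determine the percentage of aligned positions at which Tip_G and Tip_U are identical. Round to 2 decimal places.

The sequences differ at positions 2 (A/C), 9 (C/U), 16 (A/U), 30 (A/G), 41 (A/G), 43 (A/U).
39 of the 45 sites match, so the percent identity is 39/45 × 100 = 86.67%.

86.67%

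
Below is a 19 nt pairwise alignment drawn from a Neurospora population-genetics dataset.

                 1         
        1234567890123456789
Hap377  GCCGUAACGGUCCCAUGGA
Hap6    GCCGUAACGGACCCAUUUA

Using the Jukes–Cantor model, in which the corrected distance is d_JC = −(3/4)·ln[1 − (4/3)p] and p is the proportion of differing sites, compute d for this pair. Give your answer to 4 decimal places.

0.1773

Differing sites — 11:U/A; 17:G/U; 18:G/U.
p = 3/19 = 0.157895.
d = −0.75 · ln(1 − (4/3)·0.157895) = −0.75 · ln(0.789473) = −0.75 · (-0.236390) = 0.1773.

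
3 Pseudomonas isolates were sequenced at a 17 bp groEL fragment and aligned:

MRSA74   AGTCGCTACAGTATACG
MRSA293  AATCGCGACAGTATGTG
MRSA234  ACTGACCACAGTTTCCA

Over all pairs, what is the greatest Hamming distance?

Pairwise Hamming distances:
  MRSA74 vs MRSA293: 4
  MRSA74 vs MRSA234: 7
  MRSA293 vs MRSA234: 8
The largest is 8, between MRSA293 and MRSA234.

8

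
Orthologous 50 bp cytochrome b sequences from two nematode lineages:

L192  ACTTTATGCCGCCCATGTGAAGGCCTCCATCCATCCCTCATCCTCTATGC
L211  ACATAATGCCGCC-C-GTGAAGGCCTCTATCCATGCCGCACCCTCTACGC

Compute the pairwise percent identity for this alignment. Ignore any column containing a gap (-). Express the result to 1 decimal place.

Excluding the 2 gap columns leaves 48 comparable sites.
Mismatches occur at site 3 (T→A), site 5 (T→A), site 15 (A→C), site 28 (C→T), site 35 (C→G), site 38 (T→G), site 41 (T→C), site 48 (T→C).
40 of the 48 comparable sites match, so the percent identity is 40/48 × 100 = 83.3%.

83.3%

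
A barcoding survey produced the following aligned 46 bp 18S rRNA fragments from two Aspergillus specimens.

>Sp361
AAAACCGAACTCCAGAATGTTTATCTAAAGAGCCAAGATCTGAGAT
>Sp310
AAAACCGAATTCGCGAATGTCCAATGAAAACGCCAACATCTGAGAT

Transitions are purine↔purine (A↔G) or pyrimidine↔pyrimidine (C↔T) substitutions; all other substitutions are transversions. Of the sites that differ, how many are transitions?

5

The sequences differ at positions 10 (C/T, transition), 13 (C/G, transversion), 14 (A/C, transversion), 21 (T/C, transition), 22 (T/C, transition), 24 (T/A, transversion), 25 (C/T, transition), 26 (T/G, transversion), 30 (G/A, transition), 31 (A/C, transversion), 37 (G/C, transversion).
Of the 11 differences, 5 transitions and 6 transversions, so the answer is 5.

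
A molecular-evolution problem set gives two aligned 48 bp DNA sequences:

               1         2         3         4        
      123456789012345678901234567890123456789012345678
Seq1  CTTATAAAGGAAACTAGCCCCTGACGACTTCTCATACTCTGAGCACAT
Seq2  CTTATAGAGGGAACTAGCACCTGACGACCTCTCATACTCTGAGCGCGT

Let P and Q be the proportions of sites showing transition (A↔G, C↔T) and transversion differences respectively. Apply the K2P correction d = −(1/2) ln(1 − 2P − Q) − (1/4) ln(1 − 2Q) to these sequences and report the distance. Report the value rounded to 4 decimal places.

0.1408

Differing sites — 7:A/G (Ti); 11:A/G (Ti); 19:C/A (Tv); 29:T/C (Ti); 45:A/G (Ti); 47:A/G (Ti).
Of the 6 differences, 5 transitions and 1 transversion over 48 sites: P = 5/48 = 0.104167, Q = 1/48 = 0.020833.
d = −0.5·ln(0.770833) − 0.25·ln(0.958334) = −0.5·(-0.260284) − 0.25·(-0.042559) = 0.1408.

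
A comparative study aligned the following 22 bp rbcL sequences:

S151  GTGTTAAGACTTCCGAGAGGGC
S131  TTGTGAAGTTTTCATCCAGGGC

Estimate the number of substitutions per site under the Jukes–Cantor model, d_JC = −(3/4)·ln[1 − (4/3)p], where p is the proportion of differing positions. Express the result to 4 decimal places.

0.4975

The sequences differ at positions 1 (G/T), 5 (T/G), 9 (A/T), 10 (C/T), 14 (C/A), 15 (G/T), 16 (A/C), 17 (G/C).
p = 8/22 = 0.363636.
d = −0.75 · ln(1 − (4/3)·0.363636) = −0.75 · ln(0.515152) = −0.75 · (-0.663293) = 0.4975.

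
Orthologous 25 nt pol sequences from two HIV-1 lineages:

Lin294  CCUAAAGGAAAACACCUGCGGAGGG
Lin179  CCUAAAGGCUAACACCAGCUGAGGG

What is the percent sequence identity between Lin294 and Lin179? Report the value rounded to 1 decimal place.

Differing sites — 9:A/C; 10:A/U; 17:U/A; 20:G/U.
21 of the 25 sites match, so the percent identity is 21/25 × 100 = 84.0%.

84.0%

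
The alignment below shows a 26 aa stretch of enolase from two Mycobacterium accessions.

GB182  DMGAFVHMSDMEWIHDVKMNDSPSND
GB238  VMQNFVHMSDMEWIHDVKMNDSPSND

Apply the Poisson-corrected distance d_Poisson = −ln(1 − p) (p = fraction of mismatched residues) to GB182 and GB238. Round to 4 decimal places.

0.1226

Mismatches occur at site 1 (D↔V), site 3 (G↔Q), site 4 (A↔N).
p = 3/26 = 0.115385.
d = −ln(1 − 0.115385) = −ln(0.884615) = 0.1226.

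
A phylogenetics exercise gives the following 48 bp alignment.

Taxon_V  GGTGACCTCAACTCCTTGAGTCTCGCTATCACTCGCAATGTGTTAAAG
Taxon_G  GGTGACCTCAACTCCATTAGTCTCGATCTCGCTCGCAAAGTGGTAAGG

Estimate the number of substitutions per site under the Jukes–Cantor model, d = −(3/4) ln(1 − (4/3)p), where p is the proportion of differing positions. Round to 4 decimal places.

0.1885

Differing sites — 16:T/A; 18:G/T; 26:C/A; 28:A/C; 31:A/G; 39:T/A; 43:T/G; 47:A/G.
p = 8/48 = 0.166667.
d = −0.75 · ln(1 − (4/3)·0.166667) = −0.75 · ln(0.777777) = −0.75 · (-0.251315) = 0.1885.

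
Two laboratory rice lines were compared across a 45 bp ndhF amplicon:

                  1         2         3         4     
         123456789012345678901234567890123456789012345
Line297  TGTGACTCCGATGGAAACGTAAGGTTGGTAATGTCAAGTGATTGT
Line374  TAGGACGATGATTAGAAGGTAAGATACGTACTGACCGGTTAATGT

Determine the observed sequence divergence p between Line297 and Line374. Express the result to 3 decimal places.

The sequences differ at positions 2 (G/A), 3 (T/G), 7 (T/G), 8 (C/A), 9 (C/T), 13 (G/T), 14 (G/A), 15 (A/G), 18 (C/G), 24 (G/A), 26 (T/A), 27 (G/C), 31 (A/C), 34 (T/A), 36 (A/C), 37 (A/G), 40 (G/T), 42 (T/A).
There are 18 differences over 45 sites, so p = 18/45 = 0.400.

0.400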